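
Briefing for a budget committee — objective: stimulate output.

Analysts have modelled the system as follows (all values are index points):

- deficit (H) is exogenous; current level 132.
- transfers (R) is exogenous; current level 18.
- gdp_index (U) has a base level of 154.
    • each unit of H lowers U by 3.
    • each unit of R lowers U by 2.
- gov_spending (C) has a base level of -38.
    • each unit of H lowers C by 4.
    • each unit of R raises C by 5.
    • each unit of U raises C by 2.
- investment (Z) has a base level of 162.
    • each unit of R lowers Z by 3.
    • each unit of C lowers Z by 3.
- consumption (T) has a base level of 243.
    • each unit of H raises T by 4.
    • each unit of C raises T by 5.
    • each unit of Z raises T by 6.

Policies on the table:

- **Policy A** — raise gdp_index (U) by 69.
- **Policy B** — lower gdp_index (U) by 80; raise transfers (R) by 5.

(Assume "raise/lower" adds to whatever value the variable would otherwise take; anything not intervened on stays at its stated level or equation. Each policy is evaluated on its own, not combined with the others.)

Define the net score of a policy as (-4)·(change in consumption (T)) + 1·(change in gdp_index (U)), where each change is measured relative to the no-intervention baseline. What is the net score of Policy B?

-7790

Baseline:
  H = 132
  R = 18
  U = 154 − 3·132 − 2·18 = -278
  C = -38 − 4·132 + 5·18 + 2·(-278) = -1032
  Z = 162 − 3·18 − 3·(-1032) = 3204
  T = 243 + 4·132 + 5·(-1032) + 6·3204 = 14835
Policy B (U − 80, R + 5):
  H = 132
  R = 18 + 5 = 23
  U = 154 − 3·132 − 2·23 (−80 from intervention) = -368
  C = -38 − 4·132 + 5·23 + 2·(-368) = -1187
  Z = 162 − 3·23 − 3·(-1187) = 3654
  T = 243 + 4·132 + 5·(-1187) + 6·3654 = 16760
ΔT = 16760 − 14835 = 1925; ΔU = -368 − (-278) = -90
Score = (-4)·1925 + 1·(-90) = -7790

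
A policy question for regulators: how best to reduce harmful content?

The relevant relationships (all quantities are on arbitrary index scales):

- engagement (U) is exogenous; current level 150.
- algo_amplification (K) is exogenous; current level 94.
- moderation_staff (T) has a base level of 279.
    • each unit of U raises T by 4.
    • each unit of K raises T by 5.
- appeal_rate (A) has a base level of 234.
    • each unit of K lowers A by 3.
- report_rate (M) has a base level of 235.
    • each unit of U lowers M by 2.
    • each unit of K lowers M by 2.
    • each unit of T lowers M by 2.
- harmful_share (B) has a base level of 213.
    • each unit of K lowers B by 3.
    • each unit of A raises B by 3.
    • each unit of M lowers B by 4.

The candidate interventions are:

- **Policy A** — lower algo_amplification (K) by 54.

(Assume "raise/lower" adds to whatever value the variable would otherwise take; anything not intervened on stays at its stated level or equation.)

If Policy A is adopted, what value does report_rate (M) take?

-2303

Policy A (K − 54):
  U = 150
  K = 94 − 54 = 40
  T = 279 + 4·150 + 5·40 = 1079
  M = 235 − 2·150 − 2·40 − 2·1079 = -2303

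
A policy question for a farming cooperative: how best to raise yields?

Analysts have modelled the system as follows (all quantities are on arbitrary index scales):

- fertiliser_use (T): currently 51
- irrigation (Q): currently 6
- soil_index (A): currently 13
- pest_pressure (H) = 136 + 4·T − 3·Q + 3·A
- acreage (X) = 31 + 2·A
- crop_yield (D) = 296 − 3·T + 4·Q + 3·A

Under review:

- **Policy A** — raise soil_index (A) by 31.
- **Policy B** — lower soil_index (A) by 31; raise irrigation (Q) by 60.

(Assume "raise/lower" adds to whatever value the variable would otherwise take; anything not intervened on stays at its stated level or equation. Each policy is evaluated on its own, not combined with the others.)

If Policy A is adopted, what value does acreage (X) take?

Policy A (A + 31):
  A = 13 + 31 = 44
  X = 31 + 2·44 = 119

119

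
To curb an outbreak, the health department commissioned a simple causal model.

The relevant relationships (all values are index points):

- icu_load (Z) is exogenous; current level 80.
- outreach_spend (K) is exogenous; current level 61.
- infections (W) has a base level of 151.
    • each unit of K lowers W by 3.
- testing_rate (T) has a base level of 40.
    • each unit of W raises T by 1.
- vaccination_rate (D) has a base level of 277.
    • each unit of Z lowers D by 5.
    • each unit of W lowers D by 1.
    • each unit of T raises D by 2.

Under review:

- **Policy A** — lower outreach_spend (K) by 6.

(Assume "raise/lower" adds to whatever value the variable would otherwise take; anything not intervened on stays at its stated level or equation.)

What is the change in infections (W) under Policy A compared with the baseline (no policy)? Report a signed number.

18

Baseline:
  K = 61
  W = 151 − 3·61 = -32
Policy A (K − 6):
  K = 61 − 6 = 55
  W = 151 − 3·55 = -14
Change in W: -14 − (-32) = 18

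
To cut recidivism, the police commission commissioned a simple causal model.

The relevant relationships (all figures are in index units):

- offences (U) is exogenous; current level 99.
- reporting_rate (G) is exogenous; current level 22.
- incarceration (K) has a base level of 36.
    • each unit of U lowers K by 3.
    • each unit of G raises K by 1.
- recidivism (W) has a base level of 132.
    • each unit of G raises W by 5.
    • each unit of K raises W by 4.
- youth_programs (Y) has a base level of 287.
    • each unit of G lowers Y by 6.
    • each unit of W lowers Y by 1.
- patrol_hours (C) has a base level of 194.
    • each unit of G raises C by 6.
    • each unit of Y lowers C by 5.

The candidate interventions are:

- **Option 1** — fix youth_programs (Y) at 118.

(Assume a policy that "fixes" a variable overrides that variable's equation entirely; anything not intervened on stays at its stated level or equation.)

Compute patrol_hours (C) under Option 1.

-264

Option 1 (Y := 118):
  U = 99
  G = 22
  K = 36 − 3·99 + 22 = -239
  W = 132 + 5·22 + 4·(-239) = -714
  Y = 118
  C = 194 + 6·22 − 5·118 = -264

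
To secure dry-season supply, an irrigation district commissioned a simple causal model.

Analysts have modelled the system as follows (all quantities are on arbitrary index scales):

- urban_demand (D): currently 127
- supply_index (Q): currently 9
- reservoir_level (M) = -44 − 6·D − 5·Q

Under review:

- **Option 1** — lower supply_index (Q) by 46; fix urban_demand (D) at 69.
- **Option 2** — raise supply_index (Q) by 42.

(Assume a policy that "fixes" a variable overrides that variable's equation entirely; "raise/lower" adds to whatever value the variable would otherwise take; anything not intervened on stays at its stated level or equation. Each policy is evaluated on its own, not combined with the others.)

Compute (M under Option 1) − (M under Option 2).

788

Option 1 (Q − 46, D := 69):
  D = 69
  Q = 9 − 46 = -37
  M = -44 − 6·69 − 5·(-37) = -273
Option 2 (Q + 42):
  D = 127
  Q = 9 + 42 = 51
  M = -44 − 6·127 − 5·51 = -1061
M: -273 − (-1061) = 788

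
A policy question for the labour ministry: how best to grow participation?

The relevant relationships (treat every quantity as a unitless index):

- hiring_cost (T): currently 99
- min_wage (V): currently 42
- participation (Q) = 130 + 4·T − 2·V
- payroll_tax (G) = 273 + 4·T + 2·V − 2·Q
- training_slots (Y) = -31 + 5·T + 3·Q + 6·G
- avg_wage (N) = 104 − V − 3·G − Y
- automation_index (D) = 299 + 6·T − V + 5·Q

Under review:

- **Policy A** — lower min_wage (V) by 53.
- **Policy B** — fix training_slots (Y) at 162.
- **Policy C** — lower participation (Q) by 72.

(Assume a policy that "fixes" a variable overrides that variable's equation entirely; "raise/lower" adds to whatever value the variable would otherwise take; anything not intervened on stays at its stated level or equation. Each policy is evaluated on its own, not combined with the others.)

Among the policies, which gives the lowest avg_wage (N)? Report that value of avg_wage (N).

Policy A (V − 53):
  T = 99
  V = 42 − 53 = -11
  Q = 130 + 4·99 − 2·(-11) = 548
  G = 273 + 4·99 + 2·(-11) − 2·548 = -449
  Y = -31 + 5·99 + 3·548 + 6·(-449) = -586
  N = 104 − (-11) − 3·(-449) − (-586) = 2048
Policy B (Y := 162):
  T = 99
  V = 42
  Q = 130 + 4·99 − 2·42 = 442
  G = 273 + 4·99 + 2·42 − 2·442 = -131
  Y = 162
  N = 104 − 42 − 3·(-131) − 162 = 293
Policy C (Q − 72):
  T = 99
  V = 42
  Q = 130 + 4·99 − 2·42 (−72 from intervention) = 370
  G = 273 + 4·99 + 2·42 − 2·370 = 13
  Y = -31 + 5·99 + 3·370 + 6·13 = 1652
  N = 104 − 42 − 3·13 − 1652 = -1629
Comparing — Policy A: N=2048, Policy B: N=293, Policy C: N=-1629. Lowest is -1629 (Policy C).

-1629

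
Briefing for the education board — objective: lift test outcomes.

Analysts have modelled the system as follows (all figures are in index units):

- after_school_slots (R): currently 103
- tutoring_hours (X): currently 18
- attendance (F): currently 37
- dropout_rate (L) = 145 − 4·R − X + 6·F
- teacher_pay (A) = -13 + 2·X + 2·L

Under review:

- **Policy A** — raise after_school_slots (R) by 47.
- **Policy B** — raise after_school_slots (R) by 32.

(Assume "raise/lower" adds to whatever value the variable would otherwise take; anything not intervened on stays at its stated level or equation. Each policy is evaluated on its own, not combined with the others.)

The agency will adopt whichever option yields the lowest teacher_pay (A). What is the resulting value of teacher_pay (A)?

-479

Policy A (R + 47):
  R = 103 + 47 = 150
  X = 18
  F = 37
  L = 145 − 4·150 − 18 + 6·37 = -251
  A = -13 + 2·18 + 2·(-251) = -479
Policy B (R + 32):
  R = 103 + 32 = 135
  X = 18
  F = 37
  L = 145 − 4·135 − 18 + 6·37 = -191
  A = -13 + 2·18 + 2·(-191) = -359
Comparing — Policy A: A=-479, Policy B: A=-359. Lowest is -479 (Policy A).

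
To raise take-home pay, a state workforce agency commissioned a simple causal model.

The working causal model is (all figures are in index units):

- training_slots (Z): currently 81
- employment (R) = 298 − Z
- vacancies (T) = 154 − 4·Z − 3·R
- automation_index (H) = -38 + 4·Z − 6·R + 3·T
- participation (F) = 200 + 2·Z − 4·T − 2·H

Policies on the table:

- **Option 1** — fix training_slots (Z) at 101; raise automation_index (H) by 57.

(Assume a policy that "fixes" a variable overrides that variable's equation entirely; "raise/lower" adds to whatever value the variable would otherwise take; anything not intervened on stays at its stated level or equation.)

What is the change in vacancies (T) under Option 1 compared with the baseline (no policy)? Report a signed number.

Baseline:
  Z = 81
  R = 298 − 81 = 217
  T = 154 − 4·81 − 3·217 = -821
Option 1 (Z := 101, H + 57):
  Z = 101
  R = 298 − 101 = 197
  T = 154 − 4·101 − 3·197 = -841
Change in T: -841 − (-821) = -20

-20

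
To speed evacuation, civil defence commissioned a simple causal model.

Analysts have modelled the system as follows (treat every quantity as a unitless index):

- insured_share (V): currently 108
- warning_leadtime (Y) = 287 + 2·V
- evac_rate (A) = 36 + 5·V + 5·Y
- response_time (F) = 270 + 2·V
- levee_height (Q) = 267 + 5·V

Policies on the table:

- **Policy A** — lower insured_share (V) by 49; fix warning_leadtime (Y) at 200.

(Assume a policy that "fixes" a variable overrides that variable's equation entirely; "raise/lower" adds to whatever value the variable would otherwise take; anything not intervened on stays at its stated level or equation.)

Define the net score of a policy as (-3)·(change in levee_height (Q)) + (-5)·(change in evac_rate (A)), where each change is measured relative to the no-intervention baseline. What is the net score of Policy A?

Baseline:
  V = 108
  Y = 287 + 2·108 = 503
  A = 36 + 5·108 + 5·503 = 3091
  Q = 267 + 5·108 = 807
Policy A (V − 49, Y := 200):
  V = 108 − 49 = 59
  Y = 200
  A = 36 + 5·59 + 5·200 = 1331
  Q = 267 + 5·59 = 562
ΔQ = 562 − 807 = -245; ΔA = 1331 − 3091 = -1760
Score = (-3)·(-245) + (-5)·(-1760) = 9535

9535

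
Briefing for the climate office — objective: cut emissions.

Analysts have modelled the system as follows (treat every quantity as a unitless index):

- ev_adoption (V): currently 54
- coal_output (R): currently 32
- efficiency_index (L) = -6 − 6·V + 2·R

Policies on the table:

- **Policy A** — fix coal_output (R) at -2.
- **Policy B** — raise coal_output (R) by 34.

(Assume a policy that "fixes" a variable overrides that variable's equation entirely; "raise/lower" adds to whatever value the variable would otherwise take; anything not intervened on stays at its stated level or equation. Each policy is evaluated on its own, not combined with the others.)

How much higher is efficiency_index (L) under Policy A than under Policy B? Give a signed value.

-136

Policy A (R := -2):
  V = 54
  R = -2
  L = -6 − 6·54 + 2·(-2) = -334
Policy B (R + 34):
  V = 54
  R = 32 + 34 = 66
  L = -6 − 6·54 + 2·66 = -198
L: -334 − (-198) = -136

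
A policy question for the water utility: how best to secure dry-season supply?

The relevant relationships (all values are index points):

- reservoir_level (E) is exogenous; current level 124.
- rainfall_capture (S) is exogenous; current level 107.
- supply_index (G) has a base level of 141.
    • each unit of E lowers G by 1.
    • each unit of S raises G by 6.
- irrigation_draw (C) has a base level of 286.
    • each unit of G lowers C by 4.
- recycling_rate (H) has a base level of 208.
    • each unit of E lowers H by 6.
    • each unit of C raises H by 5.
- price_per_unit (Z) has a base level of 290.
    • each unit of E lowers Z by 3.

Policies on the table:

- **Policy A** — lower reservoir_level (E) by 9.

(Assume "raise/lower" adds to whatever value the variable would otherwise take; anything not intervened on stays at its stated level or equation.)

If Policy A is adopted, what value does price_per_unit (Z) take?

Policy A (E − 9):
  E = 124 − 9 = 115
  Z = 290 − 3·115 = -55

-55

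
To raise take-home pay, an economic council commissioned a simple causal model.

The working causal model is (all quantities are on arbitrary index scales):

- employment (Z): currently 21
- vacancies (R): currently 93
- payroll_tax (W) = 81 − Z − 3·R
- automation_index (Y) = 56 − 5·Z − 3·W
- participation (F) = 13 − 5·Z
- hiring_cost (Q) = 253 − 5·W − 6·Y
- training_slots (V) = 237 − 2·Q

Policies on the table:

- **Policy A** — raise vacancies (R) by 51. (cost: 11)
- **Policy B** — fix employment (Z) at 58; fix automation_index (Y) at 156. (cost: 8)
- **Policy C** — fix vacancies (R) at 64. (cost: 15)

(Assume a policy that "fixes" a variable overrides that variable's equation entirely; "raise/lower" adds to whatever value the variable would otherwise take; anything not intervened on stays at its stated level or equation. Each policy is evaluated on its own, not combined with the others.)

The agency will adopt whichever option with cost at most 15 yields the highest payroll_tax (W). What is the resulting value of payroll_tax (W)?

-132

Policy A (R + 51):
  Z = 21
  R = 93 + 51 = 144
  W = 81 − 21 − 3·144 = -372
Policy B (Z := 58, Y := 156):
  Z = 58
  R = 93
  W = 81 − 58 − 3·93 = -256
Policy C (R := 64):
  Z = 21
  R = 64
  W = 81 − 21 − 3·64 = -132
Comparing — Policy A: W=-372, Policy B: W=-256, Policy C: W=-132. Highest is -132 (Policy C).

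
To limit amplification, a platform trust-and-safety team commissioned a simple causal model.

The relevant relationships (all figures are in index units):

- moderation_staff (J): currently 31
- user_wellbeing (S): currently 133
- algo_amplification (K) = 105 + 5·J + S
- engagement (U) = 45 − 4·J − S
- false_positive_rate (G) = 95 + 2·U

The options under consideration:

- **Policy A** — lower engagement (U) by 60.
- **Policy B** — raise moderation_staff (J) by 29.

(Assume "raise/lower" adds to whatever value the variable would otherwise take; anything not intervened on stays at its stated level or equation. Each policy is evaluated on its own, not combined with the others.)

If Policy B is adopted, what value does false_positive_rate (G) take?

-561

Policy B (J + 29):
  J = 31 + 29 = 60
  S = 133
  U = 45 − 4·60 − 133 = -328
  G = 95 + 2·(-328) = -561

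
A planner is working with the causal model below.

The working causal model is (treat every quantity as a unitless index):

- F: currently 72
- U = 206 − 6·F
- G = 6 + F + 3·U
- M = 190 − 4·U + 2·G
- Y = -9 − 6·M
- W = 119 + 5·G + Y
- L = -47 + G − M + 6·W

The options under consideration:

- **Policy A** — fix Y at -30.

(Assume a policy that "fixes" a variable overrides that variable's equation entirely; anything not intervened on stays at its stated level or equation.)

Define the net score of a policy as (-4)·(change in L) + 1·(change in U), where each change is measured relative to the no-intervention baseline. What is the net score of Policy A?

Baseline:
  F = 72
  U = 206 − 6·72 = -226
  G = 6 + 72 + 3·(-226) = -600
  M = 190 − 4·(-226) + 2·(-600) = -106
  Y = -9 − 6·(-106) = 627
  W = 119 + 5·(-600) + 627 = -2254
  L = -47 + (-600) − (-106) + 6·(-2254) = -14065
Policy A (Y := -30):
  F = 72
  U = 206 − 6·72 = -226
  G = 6 + 72 + 3·(-226) = -600
  M = 190 − 4·(-226) + 2·(-600) = -106
  Y = -30
  W = 119 + 5·(-600) + (-30) = -2911
  L = -47 + (-600) − (-106) + 6·(-2911) = -18007
ΔL = -18007 − (-14065) = -3942; ΔU = -226 − (-226) = 0
Score = (-4)·(-3942) + 1·0 = 15768

15768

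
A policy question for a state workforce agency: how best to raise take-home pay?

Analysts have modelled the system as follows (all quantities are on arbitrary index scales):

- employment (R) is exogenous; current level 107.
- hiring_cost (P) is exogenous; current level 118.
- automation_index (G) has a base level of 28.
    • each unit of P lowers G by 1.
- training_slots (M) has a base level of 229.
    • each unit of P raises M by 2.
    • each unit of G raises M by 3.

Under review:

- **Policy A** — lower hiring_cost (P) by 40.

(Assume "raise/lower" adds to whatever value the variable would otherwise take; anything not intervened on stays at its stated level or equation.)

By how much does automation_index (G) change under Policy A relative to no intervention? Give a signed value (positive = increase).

Baseline:
  P = 118
  G = 28 − 118 = -90
Policy A (P − 40):
  P = 118 − 40 = 78
  G = 28 − 78 = -50
Change in G: -50 − (-90) = 40

40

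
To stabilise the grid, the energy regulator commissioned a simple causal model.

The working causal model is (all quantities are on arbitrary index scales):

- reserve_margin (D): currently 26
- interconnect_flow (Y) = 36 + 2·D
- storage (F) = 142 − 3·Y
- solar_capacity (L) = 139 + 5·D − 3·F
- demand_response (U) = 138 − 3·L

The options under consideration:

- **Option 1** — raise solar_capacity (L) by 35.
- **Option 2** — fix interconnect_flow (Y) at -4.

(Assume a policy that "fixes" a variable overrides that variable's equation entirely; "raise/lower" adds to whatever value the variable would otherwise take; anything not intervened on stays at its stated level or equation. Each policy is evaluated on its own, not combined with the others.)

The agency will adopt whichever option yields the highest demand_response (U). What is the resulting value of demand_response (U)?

717

Option 1 (L + 35):
  D = 26
  Y = 36 + 2·26 = 88
  F = 142 − 3·88 = -122
  L = 139 + 5·26 − 3·(-122) (+35 from intervention) = 670
  U = 138 − 3·670 = -1872
Option 2 (Y := -4):
  D = 26
  Y = -4
  F = 142 − 3·(-4) = 154
  L = 139 + 5·26 − 3·154 = -193
  U = 138 − 3·(-193) = 717
Comparing — Option 1: U=-1872, Option 2: U=717. Highest is 717 (Option 2).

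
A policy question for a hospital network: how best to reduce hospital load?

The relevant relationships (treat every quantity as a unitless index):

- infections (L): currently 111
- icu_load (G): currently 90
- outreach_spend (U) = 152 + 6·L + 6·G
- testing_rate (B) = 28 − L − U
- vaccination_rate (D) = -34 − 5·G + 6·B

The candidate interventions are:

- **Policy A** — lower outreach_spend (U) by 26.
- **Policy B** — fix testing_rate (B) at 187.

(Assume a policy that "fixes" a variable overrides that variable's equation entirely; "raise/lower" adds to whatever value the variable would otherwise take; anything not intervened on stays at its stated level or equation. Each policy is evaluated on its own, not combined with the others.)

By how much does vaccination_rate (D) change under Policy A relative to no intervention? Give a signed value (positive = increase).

156

Baseline:
  L = 111
  G = 90
  U = 152 + 6·111 + 6·90 = 1358
  B = 28 − 111 − 1358 = -1441
  D = -34 − 5·90 + 6·(-1441) = -9130
Policy A (U − 26):
  L = 111
  G = 90
  U = 152 + 6·111 + 6·90 (−26 from intervention) = 1332
  B = 28 − 111 − 1332 = -1415
  D = -34 − 5·90 + 6·(-1415) = -8974
Change in D: -8974 − (-9130) = 156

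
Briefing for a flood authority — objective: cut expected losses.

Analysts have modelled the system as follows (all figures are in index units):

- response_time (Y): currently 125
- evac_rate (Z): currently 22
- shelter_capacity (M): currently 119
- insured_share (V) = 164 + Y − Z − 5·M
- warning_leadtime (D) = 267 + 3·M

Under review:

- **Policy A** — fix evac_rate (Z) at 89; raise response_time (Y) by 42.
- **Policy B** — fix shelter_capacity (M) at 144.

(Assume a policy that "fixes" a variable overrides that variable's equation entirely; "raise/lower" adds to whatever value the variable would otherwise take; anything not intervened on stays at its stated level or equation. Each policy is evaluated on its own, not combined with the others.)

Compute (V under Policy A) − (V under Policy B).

Policy A (Z := 89, Y + 42):
  Y = 125 + 42 = 167
  Z = 89
  M = 119
  V = 164 + 167 − 89 − 5·119 = -353
Policy B (M := 144):
  Y = 125
  Z = 22
  M = 144
  V = 164 + 125 − 22 − 5·144 = -453
V: -353 − (-453) = 100

100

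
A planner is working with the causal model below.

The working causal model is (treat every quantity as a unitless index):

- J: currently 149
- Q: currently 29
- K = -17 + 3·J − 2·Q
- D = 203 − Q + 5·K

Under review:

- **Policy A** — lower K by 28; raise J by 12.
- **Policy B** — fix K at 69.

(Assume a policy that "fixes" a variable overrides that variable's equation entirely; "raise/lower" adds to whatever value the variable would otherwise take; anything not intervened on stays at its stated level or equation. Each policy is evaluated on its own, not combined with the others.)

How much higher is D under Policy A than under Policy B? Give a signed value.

Policy A (K − 28, J + 12):
  J = 149 + 12 = 161
  Q = 29
  K = -17 + 3·161 − 2·29 (−28 from intervention) = 380
  D = 203 − 29 + 5·380 = 2074
Policy B (K := 69):
  J = 149
  Q = 29
  K = 69
  D = 203 − 29 + 5·69 = 519
D: 2074 − 519 = 1555

1555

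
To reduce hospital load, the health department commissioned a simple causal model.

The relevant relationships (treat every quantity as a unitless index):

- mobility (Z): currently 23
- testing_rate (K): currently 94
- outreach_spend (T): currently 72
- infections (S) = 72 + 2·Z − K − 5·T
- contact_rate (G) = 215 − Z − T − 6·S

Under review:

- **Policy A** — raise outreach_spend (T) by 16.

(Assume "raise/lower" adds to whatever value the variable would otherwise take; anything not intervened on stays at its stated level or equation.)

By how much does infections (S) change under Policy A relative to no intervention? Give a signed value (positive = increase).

Baseline:
  Z = 23
  K = 94
  T = 72
  S = 72 + 2·23 − 94 − 5·72 = -336
Policy A (T + 16):
  Z = 23
  K = 94
  T = 72 + 16 = 88
  S = 72 + 2·23 − 94 − 5·88 = -416
Change in S: -416 − (-336) = -80

-80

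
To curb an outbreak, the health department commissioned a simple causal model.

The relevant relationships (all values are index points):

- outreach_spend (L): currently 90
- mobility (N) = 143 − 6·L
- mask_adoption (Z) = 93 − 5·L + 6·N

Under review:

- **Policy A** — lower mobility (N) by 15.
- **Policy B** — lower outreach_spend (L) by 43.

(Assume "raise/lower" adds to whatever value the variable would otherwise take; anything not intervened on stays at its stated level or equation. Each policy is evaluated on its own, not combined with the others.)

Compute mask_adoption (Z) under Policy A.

-2829

Policy A (N − 15):
  L = 90
  N = 143 − 6·90 (−15 from intervention) = -412
  Z = 93 − 5·90 + 6·(-412) = -2829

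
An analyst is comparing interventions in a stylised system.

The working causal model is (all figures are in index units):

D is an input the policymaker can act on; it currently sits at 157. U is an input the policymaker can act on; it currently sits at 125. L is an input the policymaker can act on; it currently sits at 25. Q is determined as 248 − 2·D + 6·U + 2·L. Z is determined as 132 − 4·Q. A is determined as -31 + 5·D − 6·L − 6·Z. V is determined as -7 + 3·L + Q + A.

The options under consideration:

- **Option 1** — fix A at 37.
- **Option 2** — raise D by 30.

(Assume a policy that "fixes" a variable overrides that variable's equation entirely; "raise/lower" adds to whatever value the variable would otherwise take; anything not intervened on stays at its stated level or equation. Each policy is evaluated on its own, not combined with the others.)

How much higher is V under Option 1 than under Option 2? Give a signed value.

Option 1 (A := 37):
  D = 157
  U = 125
  L = 25
  Q = 248 − 2·157 + 6·125 + 2·25 = 734
  Z = 132 − 4·734 = -2804
  A = 37
  V = -7 + 3·25 + 734 + 37 = 839
Option 2 (D + 30):
  D = 157 + 30 = 187
  U = 125
  L = 25
  Q = 248 − 2·187 + 6·125 + 2·25 = 674
  Z = 132 − 4·674 = -2564
  A = -31 + 5·187 − 6·25 − 6·(-2564) = 16138
  V = -7 + 3·25 + 674 + 16138 = 16880
V: 839 − 16880 = -16041

-16041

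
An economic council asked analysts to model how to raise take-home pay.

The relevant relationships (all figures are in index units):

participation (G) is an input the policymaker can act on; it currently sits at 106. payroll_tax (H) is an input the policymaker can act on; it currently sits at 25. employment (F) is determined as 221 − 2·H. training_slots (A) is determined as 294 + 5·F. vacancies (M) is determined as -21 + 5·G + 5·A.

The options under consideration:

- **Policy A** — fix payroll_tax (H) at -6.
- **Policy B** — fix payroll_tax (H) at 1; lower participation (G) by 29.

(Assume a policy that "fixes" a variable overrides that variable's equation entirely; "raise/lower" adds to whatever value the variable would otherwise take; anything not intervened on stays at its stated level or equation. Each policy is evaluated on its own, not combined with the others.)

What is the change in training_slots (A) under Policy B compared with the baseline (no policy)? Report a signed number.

240

Baseline:
  H = 25
  F = 221 − 2·25 = 171
  A = 294 + 5·171 = 1149
Policy B (H := 1, G − 29):
  H = 1
  F = 221 − 2·1 = 219
  A = 294 + 5·219 = 1389
Change in A: 1389 − 1149 = 240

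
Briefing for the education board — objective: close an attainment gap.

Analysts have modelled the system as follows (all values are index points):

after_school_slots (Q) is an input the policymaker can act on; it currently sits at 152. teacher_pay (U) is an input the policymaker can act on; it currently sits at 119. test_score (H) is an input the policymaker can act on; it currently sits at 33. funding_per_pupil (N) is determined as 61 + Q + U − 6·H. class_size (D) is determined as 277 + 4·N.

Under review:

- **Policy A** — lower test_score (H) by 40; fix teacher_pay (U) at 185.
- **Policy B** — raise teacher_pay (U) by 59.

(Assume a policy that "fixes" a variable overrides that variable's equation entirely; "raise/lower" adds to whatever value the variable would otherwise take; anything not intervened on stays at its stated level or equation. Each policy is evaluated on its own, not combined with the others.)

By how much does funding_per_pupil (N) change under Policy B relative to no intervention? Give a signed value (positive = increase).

Baseline:
  Q = 152
  U = 119
  H = 33
  N = 61 + 152 + 119 − 6·33 = 134
Policy B (U + 59):
  Q = 152
  U = 119 + 59 = 178
  H = 33
  N = 61 + 152 + 178 − 6·33 = 193
Change in N: 193 − 134 = 59

59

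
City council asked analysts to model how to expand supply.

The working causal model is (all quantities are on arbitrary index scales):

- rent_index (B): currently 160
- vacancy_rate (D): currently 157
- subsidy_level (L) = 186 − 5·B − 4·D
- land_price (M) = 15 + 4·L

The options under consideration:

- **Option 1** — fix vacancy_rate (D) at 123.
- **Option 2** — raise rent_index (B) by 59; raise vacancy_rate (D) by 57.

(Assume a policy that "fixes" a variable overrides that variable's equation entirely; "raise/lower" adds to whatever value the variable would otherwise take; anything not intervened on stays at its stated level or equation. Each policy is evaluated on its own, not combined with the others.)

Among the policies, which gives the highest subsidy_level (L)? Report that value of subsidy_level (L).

Option 1 (D := 123):
  B = 160
  D = 123
  L = 186 − 5·160 − 4·123 = -1106
Option 2 (B + 59, D + 57):
  B = 160 + 59 = 219
  D = 157 + 57 = 214
  L = 186 − 5·219 − 4·214 = -1765
Comparing — Option 1: L=-1106, Option 2: L=-1765. Highest is -1106 (Option 1).

-1106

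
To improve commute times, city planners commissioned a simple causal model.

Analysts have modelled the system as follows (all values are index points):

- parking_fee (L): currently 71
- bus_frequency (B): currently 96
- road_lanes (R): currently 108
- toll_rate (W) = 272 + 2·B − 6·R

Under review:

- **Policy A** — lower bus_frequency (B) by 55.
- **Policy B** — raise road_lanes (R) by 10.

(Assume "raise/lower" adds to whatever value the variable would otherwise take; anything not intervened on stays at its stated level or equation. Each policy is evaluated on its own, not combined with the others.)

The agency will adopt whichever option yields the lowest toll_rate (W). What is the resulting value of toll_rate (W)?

Policy A (B − 55):
  B = 96 − 55 = 41
  R = 108
  W = 272 + 2·41 − 6·108 = -294
Policy B (R + 10):
  B = 96
  R = 108 + 10 = 118
  W = 272 + 2·96 − 6·118 = -244
Comparing — Policy A: W=-294, Policy B: W=-244. Lowest is -294 (Policy A).

-294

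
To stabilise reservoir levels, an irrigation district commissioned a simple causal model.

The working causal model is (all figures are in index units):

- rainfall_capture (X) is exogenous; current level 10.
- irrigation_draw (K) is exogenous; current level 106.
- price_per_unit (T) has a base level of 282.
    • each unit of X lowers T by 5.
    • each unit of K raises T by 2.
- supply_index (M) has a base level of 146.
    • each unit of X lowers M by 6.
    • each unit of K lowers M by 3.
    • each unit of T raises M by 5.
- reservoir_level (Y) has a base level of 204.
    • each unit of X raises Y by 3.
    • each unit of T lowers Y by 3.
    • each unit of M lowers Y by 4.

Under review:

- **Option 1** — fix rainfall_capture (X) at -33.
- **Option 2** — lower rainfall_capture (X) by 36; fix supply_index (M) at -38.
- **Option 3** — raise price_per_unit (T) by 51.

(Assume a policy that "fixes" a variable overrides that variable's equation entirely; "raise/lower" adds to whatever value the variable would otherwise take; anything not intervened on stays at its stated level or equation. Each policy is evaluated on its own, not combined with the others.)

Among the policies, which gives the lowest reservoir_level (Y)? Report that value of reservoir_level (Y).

-15156

Option 1 (X := -33):
  X = -33
  K = 106
  T = 282 − 5·(-33) + 2·106 = 659
  M = 146 − 6·(-33) − 3·106 + 5·659 = 3321
  Y = 204 + 3·(-33) − 3·659 − 4·3321 = -15156
Option 2 (X − 36, M := -38):
  X = 10 − 36 = -26
  K = 106
  T = 282 − 5·(-26) + 2·106 = 624
  M = -38
  Y = 204 + 3·(-26) − 3·624 − 4·(-38) = -1594
Option 3 (T + 51):
  X = 10
  K = 106
  T = 282 − 5·10 + 2·106 (+51 from intervention) = 495
  M = 146 − 6·10 − 3·106 + 5·495 = 2243
  Y = 204 + 3·10 − 3·495 − 4·2243 = -10223
Comparing — Option 1: Y=-15156, Option 2: Y=-1594, Option 3: Y=-10223. Lowest is -15156 (Option 1).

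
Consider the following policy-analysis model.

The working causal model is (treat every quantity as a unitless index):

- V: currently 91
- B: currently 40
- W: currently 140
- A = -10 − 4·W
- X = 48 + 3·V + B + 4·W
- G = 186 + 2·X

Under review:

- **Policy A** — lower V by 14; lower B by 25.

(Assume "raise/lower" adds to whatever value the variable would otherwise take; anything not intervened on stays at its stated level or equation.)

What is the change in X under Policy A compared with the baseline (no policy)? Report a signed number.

Baseline:
  V = 91
  B = 40
  W = 140
  X = 48 + 3·91 + 40 + 4·140 = 921
Policy A (V − 14, B − 25):
  V = 91 − 14 = 77
  B = 40 − 25 = 15
  W = 140
  X = 48 + 3·77 + 15 + 4·140 = 854
Change in X: 854 − 921 = -67

-67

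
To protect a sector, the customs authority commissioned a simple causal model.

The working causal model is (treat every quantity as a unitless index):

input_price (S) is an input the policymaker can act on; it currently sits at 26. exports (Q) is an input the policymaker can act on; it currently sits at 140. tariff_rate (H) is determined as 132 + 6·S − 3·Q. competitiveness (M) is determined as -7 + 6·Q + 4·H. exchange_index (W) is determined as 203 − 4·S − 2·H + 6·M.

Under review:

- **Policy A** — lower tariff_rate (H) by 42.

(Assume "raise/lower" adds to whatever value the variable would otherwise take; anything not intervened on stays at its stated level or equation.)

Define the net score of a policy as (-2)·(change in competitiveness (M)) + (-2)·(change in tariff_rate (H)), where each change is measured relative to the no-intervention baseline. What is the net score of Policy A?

420

Baseline:
  S = 26
  Q = 140
  H = 132 + 6·26 − 3·140 = -132
  M = -7 + 6·140 + 4·(-132) = 305
Policy A (H − 42):
  S = 26
  Q = 140
  H = 132 + 6·26 − 3·140 (−42 from intervention) = -174
  M = -7 + 6·140 + 4·(-174) = 137
ΔM = 137 − 305 = -168; ΔH = -174 − (-132) = -42
Score = (-2)·(-168) + (-2)·(-42) = 420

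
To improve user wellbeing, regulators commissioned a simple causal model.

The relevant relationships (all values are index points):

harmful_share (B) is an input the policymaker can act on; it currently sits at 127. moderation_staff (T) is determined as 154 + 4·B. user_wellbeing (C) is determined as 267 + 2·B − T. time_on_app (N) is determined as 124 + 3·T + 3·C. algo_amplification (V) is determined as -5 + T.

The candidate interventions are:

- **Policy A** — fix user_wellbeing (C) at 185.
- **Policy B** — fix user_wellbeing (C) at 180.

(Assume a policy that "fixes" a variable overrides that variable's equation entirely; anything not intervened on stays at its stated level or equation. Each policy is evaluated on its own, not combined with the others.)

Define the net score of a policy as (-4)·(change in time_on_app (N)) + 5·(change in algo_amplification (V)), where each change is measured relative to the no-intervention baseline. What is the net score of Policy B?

Baseline:
  B = 127
  T = 154 + 4·127 = 662
  C = 267 + 2·127 − 662 = -141
  N = 124 + 3·662 + 3·(-141) = 1687
  V = -5 + 662 = 657
Policy B (C := 180):
  B = 127
  T = 154 + 4·127 = 662
  C = 180
  N = 124 + 3·662 + 3·180 = 2650
  V = -5 + 662 = 657
ΔN = 2650 − 1687 = 963; ΔV = 657 − 657 = 0
Score = (-4)·963 + 5·0 = -3852

-3852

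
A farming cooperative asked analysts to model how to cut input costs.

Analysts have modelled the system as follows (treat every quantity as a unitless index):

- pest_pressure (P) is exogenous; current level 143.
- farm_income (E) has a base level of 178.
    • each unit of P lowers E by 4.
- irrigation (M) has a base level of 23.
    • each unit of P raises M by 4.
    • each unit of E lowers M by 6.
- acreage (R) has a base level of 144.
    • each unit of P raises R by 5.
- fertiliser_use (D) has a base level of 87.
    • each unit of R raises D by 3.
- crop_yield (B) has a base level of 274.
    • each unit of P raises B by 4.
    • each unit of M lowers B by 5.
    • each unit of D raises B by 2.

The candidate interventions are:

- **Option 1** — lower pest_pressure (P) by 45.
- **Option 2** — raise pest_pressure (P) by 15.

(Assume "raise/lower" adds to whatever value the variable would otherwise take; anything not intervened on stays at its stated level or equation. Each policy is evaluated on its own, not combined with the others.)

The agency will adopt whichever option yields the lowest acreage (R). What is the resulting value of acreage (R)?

Option 1 (P − 45):
  P = 143 − 45 = 98
  R = 144 + 5·98 = 634
Option 2 (P + 15):
  P = 143 + 15 = 158
  R = 144 + 5·158 = 934
Comparing — Option 1: R=634, Option 2: R=934. Lowest is 634 (Option 1).

634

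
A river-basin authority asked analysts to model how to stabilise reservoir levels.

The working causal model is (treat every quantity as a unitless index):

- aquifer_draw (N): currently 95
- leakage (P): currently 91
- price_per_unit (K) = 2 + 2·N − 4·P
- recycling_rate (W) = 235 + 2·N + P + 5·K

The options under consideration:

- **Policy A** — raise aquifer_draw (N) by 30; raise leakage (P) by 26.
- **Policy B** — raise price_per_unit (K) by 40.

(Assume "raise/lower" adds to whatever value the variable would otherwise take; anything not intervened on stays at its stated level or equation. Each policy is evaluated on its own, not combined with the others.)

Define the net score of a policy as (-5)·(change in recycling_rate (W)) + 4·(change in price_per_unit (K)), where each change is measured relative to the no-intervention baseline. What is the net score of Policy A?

494

Baseline:
  N = 95
  P = 91
  K = 2 + 2·95 − 4·91 = -172
  W = 235 + 2·95 + 91 + 5·(-172) = -344
Policy A (N + 30, P + 26):
  N = 95 + 30 = 125
  P = 91 + 26 = 117
  K = 2 + 2·125 − 4·117 = -216
  W = 235 + 2·125 + 117 + 5·(-216) = -478
ΔW = -478 − (-344) = -134; ΔK = -216 − (-172) = -44
Score = (-5)·(-134) + 4·(-44) = 494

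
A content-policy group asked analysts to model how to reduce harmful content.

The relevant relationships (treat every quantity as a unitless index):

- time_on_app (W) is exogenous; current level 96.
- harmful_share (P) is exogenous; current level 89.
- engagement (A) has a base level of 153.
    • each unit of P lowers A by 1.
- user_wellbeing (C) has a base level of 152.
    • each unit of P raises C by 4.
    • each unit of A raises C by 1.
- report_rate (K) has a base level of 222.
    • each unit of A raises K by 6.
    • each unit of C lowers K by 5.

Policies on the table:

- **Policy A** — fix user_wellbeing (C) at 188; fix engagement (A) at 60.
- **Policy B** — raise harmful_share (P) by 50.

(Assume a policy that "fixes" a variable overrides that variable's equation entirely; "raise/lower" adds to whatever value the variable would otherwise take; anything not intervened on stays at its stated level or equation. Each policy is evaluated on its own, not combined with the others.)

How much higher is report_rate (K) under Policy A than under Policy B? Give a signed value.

Policy A (C := 188, A := 60):
  P = 89
  A = 60
  C = 188
  K = 222 + 6·60 − 5·188 = -358
Policy B (P + 50):
  P = 89 + 50 = 139
  A = 153 − 139 = 14
  C = 152 + 4·139 + 14 = 722
  K = 222 + 6·14 − 5·722 = -3304
K: -358 − (-3304) = 2946

2946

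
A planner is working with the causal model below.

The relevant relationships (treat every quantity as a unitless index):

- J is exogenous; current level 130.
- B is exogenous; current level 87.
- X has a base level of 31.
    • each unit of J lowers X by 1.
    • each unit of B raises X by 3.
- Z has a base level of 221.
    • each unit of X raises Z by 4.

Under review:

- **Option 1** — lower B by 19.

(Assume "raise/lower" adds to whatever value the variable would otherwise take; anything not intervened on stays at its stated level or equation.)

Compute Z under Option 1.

Option 1 (B − 19):
  J = 130
  B = 87 − 19 = 68
  X = 31 − 130 + 3·68 = 105
  Z = 221 + 4·105 = 641

641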